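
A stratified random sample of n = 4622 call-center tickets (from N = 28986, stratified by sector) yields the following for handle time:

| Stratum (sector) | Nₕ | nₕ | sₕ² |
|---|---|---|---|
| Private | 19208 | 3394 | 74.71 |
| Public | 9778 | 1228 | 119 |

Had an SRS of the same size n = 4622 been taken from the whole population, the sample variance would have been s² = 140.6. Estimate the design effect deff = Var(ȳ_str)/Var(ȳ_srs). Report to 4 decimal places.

Var(ȳ_str) = Σ Wₕ²(1−fₕ)sₕ²/nₕ with Wₕ = Nₕ/28986:
  Private: (19208/28986)²·(1−3394/19208)·74.71/3394 = 0.0079581882
  Public: (9778/28986)²·(1−1228/9778)·119/1228 = 0.0096424671
  → Var(ȳ_str) = 0.017600655.
Var(ȳ_srs) = (1 − 4622/28986)·140.6/4622 = 0.025569114.
deff = 0.017600655 / 0.025569114 = 0.6884.

0.6884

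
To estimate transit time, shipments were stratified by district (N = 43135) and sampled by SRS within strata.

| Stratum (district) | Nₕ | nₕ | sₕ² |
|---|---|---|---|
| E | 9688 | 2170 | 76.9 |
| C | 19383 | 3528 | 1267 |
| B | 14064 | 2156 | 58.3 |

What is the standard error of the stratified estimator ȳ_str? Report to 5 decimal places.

Var(ȳ_str) = Σₕ Wₕ²(1 − fₕ)sₕ²/nₕ with Wₕ = Nₕ/N, N = 43135.
E: Wₕ = 0.22459719; term = 0.22459719²·(1 − 0.22398844)·76.9/2170 = 0.001387214.
C: Wₕ = 0.44935667; term = 0.44935667²·(1 − 0.18201517)·1267/3528 = 0.059316522.
B: Wₕ = 0.32604613; term = 0.32604613²·(1 − 0.15329920)·58.3/2156 = 0.0024339288.
Sum = 0.063137665.
SE = √(0.063137665) = 0.25127.

0.25127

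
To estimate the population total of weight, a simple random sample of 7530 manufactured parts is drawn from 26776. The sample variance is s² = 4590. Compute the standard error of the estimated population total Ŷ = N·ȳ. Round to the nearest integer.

Var(Ŷ) = N²·Var(ȳ) = N²·(1 − n/N)·s²/n.
f = 7530/26776 = 0.28122199; Var(ȳ) = 0.71877801·4590/7530 = 0.43813958.
Var(Ŷ) = 26776² · 0.43813958 = 3.14126 × 10^8.
SE(Ŷ) = √(3.14126 × 10^8) = 17724.

17724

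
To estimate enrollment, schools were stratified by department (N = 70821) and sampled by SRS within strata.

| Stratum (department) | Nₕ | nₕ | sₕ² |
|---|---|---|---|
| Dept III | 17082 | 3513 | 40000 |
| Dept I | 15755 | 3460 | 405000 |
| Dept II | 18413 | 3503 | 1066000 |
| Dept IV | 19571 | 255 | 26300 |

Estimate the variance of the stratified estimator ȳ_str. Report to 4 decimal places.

Var(ȳ_str) = Σₕ Wₕ²(1 − fₕ)sₕ²/nₕ with Wₕ = Nₕ/N, N = 70821.
Dept III: Wₕ = 0.24119964; term = 0.24119964²·(1 − 0.20565508)·40000/3513 = 0.52619206.
Dept I: Wₕ = 0.22246226; term = 0.22246226²·(1 − 0.21961282)·405000/3460 = 4.5206591.
Dept II: Wₕ = 0.25999350; term = 0.25999350²·(1 − 0.19024602)·1066000/3503 = 16.656937.
Dept IV: Wₕ = 0.27634459; term = 0.27634459²·(1 − 0.01302948)·26300/255 = 7.7735907.
Sum = 29.477379.

29.4774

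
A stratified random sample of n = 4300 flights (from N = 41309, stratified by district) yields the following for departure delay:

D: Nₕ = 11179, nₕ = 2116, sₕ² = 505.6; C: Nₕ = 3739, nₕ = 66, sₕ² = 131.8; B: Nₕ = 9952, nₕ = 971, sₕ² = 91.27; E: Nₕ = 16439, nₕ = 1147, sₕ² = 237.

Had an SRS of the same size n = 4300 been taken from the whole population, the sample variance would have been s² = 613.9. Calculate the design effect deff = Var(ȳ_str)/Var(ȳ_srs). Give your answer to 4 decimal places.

Var(ȳ_str) = Σ Wₕ²(1−fₕ)sₕ²/nₕ with Wₕ = Nₕ/41309:
  D: (11179/41309)²·(1−2116/11179)·505.6/2116 = 0.014186556
  C: (3739/41309)²·(1−66/3739)·131.8/66 = 0.016071577
  B: (9952/41309)²·(1−971/9952)·91.27/971 = 0.0049232798
  E: (16439/41309)²·(1−1147/16439)·237/1147 = 0.030439341
  → Var(ȳ_str) = 0.065620754.
Var(ȳ_srs) = (1 − 4300/41309)·613.9/4300 = 0.12790627.
deff = 0.065620754 / 0.12790627 = 0.5130.

0.5130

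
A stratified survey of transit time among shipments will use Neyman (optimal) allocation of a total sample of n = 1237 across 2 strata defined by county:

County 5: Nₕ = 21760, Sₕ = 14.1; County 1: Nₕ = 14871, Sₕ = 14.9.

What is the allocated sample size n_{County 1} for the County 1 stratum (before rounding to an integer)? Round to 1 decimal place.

518.7

Neyman allocation: nₕ = n·NₕSₕ / Σⱼ NⱼSⱼ.
Σ NⱼSⱼ = 21760·14.1 + 14871·14.9 = 528393.9.
n_{County 1} = 1237·14871·14.9 / 528393.9 = 518.7.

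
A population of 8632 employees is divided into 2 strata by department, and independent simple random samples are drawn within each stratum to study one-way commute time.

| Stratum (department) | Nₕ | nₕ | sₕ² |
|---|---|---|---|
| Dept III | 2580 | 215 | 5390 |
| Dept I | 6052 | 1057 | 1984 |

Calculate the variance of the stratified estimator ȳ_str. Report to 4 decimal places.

2.8145

Var(ȳ_str) = Σₕ Wₕ²(1 − fₕ)sₕ²/nₕ with Wₕ = Nₕ/N, N = 8632.
Dept III: Wₕ = 0.29888786; term = 0.29888786²·(1 − 0.08333333)·5390/215 = 2.0529496.
Dept I: Wₕ = 0.70111214; term = 0.70111214²·(1 − 0.17465301)·1984/1057 = 0.76151459.
Sum = 2.8144642.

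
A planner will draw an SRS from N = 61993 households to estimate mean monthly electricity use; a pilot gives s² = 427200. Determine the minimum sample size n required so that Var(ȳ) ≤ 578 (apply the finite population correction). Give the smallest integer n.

731

Without fpc, n₀ = s²/D = 427200/578 = 739.1003.
With fpc, (1 − n/N)·s²/n ≤ D requires n ≥ n₀/(1 + n₀/N) = 739.1003/(1 + 739.1003/61993) = 730.3923.
Rounding up, n = 731.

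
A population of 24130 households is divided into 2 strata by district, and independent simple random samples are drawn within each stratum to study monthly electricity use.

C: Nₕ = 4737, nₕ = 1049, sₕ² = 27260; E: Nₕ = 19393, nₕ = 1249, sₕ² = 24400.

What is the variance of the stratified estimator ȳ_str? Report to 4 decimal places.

Var(ȳ_str) = Σₕ Wₕ²(1 − fₕ)sₕ²/nₕ with Wₕ = Nₕ/N, N = 24130.
C: Wₕ = 0.19631165; term = 0.19631165²·(1 − 0.22144817)·27260/1049 = 0.77970446.
E: Wₕ = 0.80368835; term = 0.80368835²·(1 − 0.06440468)·24400/1249 = 11.805674.
Sum = 12.585378.

12.5854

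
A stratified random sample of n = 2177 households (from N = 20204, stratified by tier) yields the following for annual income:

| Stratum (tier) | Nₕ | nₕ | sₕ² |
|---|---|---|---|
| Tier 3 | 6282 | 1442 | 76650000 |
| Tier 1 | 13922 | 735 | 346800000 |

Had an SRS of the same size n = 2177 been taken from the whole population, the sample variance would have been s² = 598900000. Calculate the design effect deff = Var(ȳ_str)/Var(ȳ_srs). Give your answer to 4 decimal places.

0.8807

Var(ȳ_str) = Σ Wₕ²(1−fₕ)sₕ²/nₕ with Wₕ = Nₕ/20204:
  Tier 3: (6282/20204)²·(1−1442/6282)·76650000/1442 = 3959.2732
  Tier 1: (13922/20204)²·(1−735/13922)·346800000/735 = 212209.42
  → Var(ȳ_str) = 216168.69.
Var(ȳ_srs) = (1 − 2177/20204)·598900000/2177 = 245460.71.
deff = 216168.69 / 245460.71 = 0.8807.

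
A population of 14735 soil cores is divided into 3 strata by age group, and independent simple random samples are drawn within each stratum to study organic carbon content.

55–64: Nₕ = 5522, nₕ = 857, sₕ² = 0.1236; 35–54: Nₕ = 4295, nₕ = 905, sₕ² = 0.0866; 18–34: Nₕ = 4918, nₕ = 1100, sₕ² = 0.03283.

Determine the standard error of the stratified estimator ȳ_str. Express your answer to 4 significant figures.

0.005110

Var(ȳ_str) = Σₕ Wₕ²(1 − fₕ)sₕ²/nₕ with Wₕ = Nₕ/N, N = 14735.
55–64: Wₕ = 0.37475399; term = 0.37475399²·(1 − 0.15519739)·0.1236/857 = 1.7111395 × 10^-5.
35–54: Wₕ = 0.29148286; term = 0.29148286²·(1 − 0.21071013)·0.0866/905 = 6.4169979 × 10^-6.
18–34: Wₕ = 0.33376315; term = 0.33376315²·(1 − 0.22366816)·0.03283/1100 = 2.5810853 × 10^-6.
Sum = 2.6109478 × 10^-5.
SE = √(2.6109478 × 10^-5) = 0.005110.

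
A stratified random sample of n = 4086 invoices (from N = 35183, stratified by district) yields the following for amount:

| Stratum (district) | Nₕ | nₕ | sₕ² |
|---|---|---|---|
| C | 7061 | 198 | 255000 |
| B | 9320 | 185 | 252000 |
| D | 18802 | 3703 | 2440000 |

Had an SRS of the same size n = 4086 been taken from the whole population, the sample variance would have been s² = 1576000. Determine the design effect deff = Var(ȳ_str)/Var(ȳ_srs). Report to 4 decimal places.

Var(ȳ_str) = Σ Wₕ²(1−fₕ)sₕ²/nₕ with Wₕ = Nₕ/35183:
  C: (7061/35183)²·(1−198/7061)·255000/198 = 50.418447
  B: (9320/35183)²·(1−185/9320)·252000/185 = 93.688771
  D: (18802/35183)²·(1−3703/18802)·2440000/3703 = 151.12023
  → Var(ȳ_str) = 295.22745.
Var(ȳ_srs) = (1 − 4086/35183)·1576000/4086 = 340.91293.
deff = 295.22745 / 340.91293 = 0.8660.

0.8660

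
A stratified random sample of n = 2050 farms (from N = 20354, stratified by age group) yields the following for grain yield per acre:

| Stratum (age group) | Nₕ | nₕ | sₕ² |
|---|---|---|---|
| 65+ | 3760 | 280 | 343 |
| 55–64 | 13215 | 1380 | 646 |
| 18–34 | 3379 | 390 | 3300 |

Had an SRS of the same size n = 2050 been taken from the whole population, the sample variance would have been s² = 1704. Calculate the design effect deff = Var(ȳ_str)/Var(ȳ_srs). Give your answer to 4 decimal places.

0.5641

Var(ȳ_str) = Σ Wₕ²(1−fₕ)sₕ²/nₕ with Wₕ = Nₕ/20354:
  65+: (3760/20354)²·(1−280/3760)·343/280 = 0.038690437
  55–64: (13215/20354)²·(1−1380/13215)·646/1380 = 0.17672147
  18–34: (3379/20354)²·(1−390/3379)·3300/390 = 0.20628322
  → Var(ȳ_str) = 0.42169513.
Var(ȳ_srs) = (1 − 2050/20354)·1704/2050 = 0.74750132.
deff = 0.42169513 / 0.74750132 = 0.5641.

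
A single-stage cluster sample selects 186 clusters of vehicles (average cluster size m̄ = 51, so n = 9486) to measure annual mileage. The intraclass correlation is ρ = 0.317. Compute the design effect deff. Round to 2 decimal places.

16.85

deff = 1 + (51 − 1)·0.317 = 1 + 15.85 = 16.85.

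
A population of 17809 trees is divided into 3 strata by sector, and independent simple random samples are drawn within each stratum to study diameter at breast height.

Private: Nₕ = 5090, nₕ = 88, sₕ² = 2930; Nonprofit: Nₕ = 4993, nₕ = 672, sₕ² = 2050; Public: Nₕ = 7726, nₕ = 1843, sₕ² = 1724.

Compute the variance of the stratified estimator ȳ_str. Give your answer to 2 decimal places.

Var(ȳ_str) = Σₕ Wₕ²(1 − fₕ)sₕ²/nₕ with Wₕ = Nₕ/N, N = 17809.
Private: Wₕ = 0.28581055; term = 0.28581055²·(1 − 0.01728880)·2930/88 = 2.6728055.
Nonprofit: Wₕ = 0.28036386; term = 0.28036386²·(1 − 0.13458842)·2050/672 = 0.20751589.
Public: Wₕ = 0.43382559; term = 0.43382559²·(1 − 0.23854517)·1724/1843 = 0.13405605.
Sum = 3.0143774.

3.01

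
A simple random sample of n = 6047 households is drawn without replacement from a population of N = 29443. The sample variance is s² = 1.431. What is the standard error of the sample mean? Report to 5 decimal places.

0.01371

Under SRS without replacement, Var(ȳ) = (1 − f)·s²/n with f = n/N = 6047/29443 = 0.20537989.
Var(ȳ) = (1 − 0.20537989)·1.431/6047 = 0.79462011·2.3664627 × 10^-4 = 1.8804389 × 10^-4.
SE(ȳ) = √(1.8804389 × 10^-4) = 0.01371.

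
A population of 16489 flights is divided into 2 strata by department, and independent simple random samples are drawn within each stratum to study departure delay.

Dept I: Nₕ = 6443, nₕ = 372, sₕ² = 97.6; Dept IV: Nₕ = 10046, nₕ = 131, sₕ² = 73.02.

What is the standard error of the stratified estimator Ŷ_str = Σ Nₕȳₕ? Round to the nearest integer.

Var(Ŷ_str) = Σₕ Nₕ²(1 − fₕ)sₕ²/nₕ.
Dept I: 6443²·(1 − 372/6443)·97.6/372 = 1.0262549 × 10^7.
Dept IV: 10046²·(1 − 131/10046)·73.02/131 = 5.5520891 × 10^7.
Sum = 6.578344 × 10^7.
SE = √(6.578344 × 10^7) = 8111.

8111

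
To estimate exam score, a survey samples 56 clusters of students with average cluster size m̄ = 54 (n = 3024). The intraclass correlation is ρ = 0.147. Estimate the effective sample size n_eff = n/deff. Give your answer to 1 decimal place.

deff = 1 + (54 − 1)·0.147 = 1 + 7.791 = 8.791.
n_eff = 3024 / 8.791 = 344.0.

344.0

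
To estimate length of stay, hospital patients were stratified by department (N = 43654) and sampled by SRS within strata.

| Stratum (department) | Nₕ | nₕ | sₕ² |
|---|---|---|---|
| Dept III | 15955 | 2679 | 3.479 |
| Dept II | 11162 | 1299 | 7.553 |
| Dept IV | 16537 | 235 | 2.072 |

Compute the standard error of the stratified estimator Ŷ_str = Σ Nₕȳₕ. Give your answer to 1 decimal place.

1814.4

Var(Ŷ_str) = Σₕ Nₕ²(1 − fₕ)sₕ²/nₕ.
Dept III: 15955²·(1 − 2679/15955)·3.479/2679 = 275071.61.
Dept II: 11162²·(1 − 1299/11162)·7.553/1299 = 640119.98.
Dept IV: 16537²·(1 − 235/16537)·2.072/235 = 2.376947 × 10^6.
Sum = 3.2921386 × 10^6.
SE = √(3.2921386 × 10^6) = 1814.4.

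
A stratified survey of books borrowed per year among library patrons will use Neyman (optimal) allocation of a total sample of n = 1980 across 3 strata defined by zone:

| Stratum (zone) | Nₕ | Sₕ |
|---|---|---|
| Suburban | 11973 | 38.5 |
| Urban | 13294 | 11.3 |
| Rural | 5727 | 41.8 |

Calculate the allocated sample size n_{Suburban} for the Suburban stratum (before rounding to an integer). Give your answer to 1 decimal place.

1073.0

Neyman allocation: nₕ = n·NₕSₕ / Σⱼ NⱼSⱼ.
Σ NⱼSⱼ = 11973·38.5 + 13294·11.3 + 5727·41.8 = 850571.3.
n_{Suburban} = 1980·11973·38.5 / 850571.3 = 1073.0.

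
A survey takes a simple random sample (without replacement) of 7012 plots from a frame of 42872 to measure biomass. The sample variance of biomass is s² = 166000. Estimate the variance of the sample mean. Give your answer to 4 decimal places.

Under SRS without replacement, Var(ȳ) = (1 − f)·s²/n with f = n/N = 7012/42872 = 0.16355663.
Var(ȳ) = (1 − 0.16355663)·166000/7012 = 0.83644337·23.673702 = 19.801711.

19.8017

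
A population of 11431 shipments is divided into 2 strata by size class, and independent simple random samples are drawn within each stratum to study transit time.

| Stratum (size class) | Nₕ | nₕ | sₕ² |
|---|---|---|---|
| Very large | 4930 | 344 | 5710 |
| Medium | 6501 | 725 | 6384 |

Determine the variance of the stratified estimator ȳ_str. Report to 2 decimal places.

5.40

Var(ȳ_str) = Σₕ Wₕ²(1 − fₕ)sₕ²/nₕ with Wₕ = Nₕ/N, N = 11431.
Very large: Wₕ = 0.43128335; term = 0.43128335²·(1 − 0.06977688)·5710/344 = 2.872038.
Medium: Wₕ = 0.56871665; term = 0.56871665²·(1 − 0.11152130)·6384/725 = 2.5304268.
Sum = 5.4024648.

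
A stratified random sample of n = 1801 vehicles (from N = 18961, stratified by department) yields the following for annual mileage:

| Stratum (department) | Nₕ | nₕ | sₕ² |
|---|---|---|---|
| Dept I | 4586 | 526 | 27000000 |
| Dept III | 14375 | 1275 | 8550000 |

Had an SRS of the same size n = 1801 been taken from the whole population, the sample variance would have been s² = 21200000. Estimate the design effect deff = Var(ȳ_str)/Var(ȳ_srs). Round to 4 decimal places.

Var(ȳ_str) = Σ Wₕ²(1−fₕ)sₕ²/nₕ with Wₕ = Nₕ/18961:
  Dept I: (4586/18961)²·(1−526/4586)·27000000/526 = 2658.3712
  Dept III: (14375/18961)²·(1−1275/14375)·8550000/1275 = 3512.4698
  → Var(ȳ_str) = 6170.841.
Var(ȳ_srs) = (1 − 1801/18961)·21200000/1801 = 10653.154.
deff = 6170.841 / 10653.154 = 0.5793.

0.5793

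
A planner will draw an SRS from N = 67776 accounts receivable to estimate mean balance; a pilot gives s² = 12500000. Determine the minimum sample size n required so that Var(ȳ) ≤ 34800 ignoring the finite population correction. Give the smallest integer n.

360

Without fpc, n₀ = s²/D = 12500000/34800 = 359.1954.
Rounding up, n = 360.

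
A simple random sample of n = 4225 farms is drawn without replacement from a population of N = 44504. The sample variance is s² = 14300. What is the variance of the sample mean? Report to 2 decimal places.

Under SRS without replacement, Var(ȳ) = (1 − f)·s²/n with f = n/N = 4225/44504 = 0.09493529.
Var(ȳ) = (1 − 0.09493529)·14300/4225 = 0.90506471·3.3846154 = 3.063296.

3.06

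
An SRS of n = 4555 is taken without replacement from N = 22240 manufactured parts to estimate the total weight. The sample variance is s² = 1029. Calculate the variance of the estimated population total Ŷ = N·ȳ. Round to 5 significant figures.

8.8852 × 10^7

Var(Ŷ) = N²·Var(ȳ) = N²·(1 − n/N)·s²/n.
f = 4555/22240 = 0.20481115; Var(ȳ) = 0.79518885·1029/4555 = 0.17963761.
Var(Ŷ) = 22240² · 0.17963761 = 8.8851924 × 10^7.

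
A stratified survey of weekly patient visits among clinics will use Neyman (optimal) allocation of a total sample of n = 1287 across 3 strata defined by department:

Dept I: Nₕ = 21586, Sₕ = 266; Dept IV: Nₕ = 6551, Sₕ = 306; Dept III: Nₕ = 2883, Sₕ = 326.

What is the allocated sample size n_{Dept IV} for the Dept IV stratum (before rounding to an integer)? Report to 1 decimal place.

297.0

Neyman allocation: nₕ = n·NₕSₕ / Σⱼ NⱼSⱼ.
Σ NⱼSⱼ = 21586·266 + 6551·306 + 2883·326 = 8.68634 × 10^6.
n_{Dept IV} = 1287·6551·306 / (8.68634 × 10^6) = 297.0.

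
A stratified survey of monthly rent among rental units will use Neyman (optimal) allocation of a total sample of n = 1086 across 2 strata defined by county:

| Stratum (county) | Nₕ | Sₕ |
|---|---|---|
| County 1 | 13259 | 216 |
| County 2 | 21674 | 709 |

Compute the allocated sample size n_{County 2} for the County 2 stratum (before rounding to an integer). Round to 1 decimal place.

Neyman allocation: nₕ = n·NₕSₕ / Σⱼ NⱼSⱼ.
Σ NⱼSⱼ = 13259·216 + 21674·709 = 1.823081 × 10^7.
n_{County 2} = 1086·21674·709 / (1.823081 × 10^7) = 915.4.

915.4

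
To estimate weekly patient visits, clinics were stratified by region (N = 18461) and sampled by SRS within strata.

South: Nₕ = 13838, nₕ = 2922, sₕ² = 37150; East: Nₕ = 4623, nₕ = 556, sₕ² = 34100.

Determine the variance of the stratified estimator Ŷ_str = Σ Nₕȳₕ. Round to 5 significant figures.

Var(Ŷ_str) = Σₕ Nₕ²(1 − fₕ)sₕ²/nₕ.
South: 13838²·(1 − 2922/13838)·37150/2922 = 1.9205051 × 10^9.
East: 4623²·(1 − 556/4623)·34100/556 = 1.1531284 × 10^9.
Sum = 3.0736335 × 10^9.

3.0736 × 10^9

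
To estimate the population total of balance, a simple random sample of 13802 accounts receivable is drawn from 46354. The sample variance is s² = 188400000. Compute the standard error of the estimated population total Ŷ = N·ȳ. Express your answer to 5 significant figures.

Var(Ŷ) = N²·Var(ȳ) = N²·(1 − n/N)·s²/n.
f = 13802/46354 = 0.29775208; Var(ȳ) = 0.70224792·188400000/13802 = 9585.8215.
Var(Ŷ) = 46354² · 9585.8215 = 2.0596991 × 10^13.
SE(Ŷ) = √(2.0596991 × 10^13) = 4.5384 × 10^6.

4.5384 × 10^6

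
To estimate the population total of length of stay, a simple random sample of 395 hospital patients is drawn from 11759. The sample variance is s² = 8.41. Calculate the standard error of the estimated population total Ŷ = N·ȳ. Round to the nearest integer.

Var(Ŷ) = N²·Var(ȳ) = N²·(1 − n/N)·s²/n.
f = 395/11759 = 0.03359129; Var(ȳ) = 0.96640871·8.41/395 = 0.020575942.
Var(Ŷ) = 11759² · 0.020575942 = 2.8451195 × 10^6.
SE(Ŷ) = √(2.8451195 × 10^6) = 1687.

1687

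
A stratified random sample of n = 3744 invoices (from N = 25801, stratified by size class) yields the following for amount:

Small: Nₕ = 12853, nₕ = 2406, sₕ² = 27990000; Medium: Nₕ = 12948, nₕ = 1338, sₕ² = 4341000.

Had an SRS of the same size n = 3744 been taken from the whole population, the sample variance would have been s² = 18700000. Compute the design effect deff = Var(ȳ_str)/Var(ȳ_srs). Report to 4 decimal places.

Var(ȳ_str) = Σ Wₕ²(1−fₕ)sₕ²/nₕ with Wₕ = Nₕ/25801:
  Small: (12853/25801)²·(1−2406/12853)·27990000/2406 = 2346.5526
  Medium: (12948/25801)²·(1−1338/12948)·4341000/1338 = 732.64823
  → Var(ȳ_str) = 3079.2008.
Var(ȳ_srs) = (1 − 3744/25801)·18700000/3744 = 4269.88.
deff = 3079.2008 / 4269.88 = 0.7211.

0.7211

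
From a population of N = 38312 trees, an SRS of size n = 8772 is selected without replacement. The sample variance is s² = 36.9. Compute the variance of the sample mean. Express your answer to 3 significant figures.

0.00324

Under SRS without replacement, Var(ȳ) = (1 − f)·s²/n with f = n/N = 8772/38312 = 0.22896221.
Var(ȳ) = (1 − 0.22896221)·36.9/8772 = 0.77103779·0.0042065663 = 0.0032434216.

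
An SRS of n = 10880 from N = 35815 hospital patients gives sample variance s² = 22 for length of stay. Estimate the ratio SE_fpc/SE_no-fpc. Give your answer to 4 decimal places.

0.8344

f = n/N = 10880/35815 = 0.30378333.
SE_no-fpc = √(s²/n) = 0.044967308; SE_fpc = √((1−f)s²/n) = 0.037520542.
Ratio = √(1−f) = 0.83439599.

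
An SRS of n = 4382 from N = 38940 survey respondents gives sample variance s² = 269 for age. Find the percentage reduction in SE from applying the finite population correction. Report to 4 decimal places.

5.7945

f = n/N = 4382/38940 = 0.11253210.
SE_no-fpc = √(s²/n) = 0.247765; SE_fpc = √((1−f)s²/n) = 0.23340829.
Ratio = √(1−f) = 0.94205515. Reduction = 100·(1 − 0.94205515) = 5.7945%.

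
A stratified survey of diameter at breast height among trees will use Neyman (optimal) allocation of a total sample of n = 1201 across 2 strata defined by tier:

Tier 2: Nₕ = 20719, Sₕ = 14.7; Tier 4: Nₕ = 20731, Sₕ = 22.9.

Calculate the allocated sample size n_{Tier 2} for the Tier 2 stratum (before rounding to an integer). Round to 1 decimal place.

Neyman allocation: nₕ = n·NₕSₕ / Σⱼ NⱼSⱼ.
Σ NⱼSⱼ = 20719·14.7 + 20731·22.9 = 779309.2.
n_{Tier 2} = 1201·20719·14.7 / 779309.2 = 469.4.

469.4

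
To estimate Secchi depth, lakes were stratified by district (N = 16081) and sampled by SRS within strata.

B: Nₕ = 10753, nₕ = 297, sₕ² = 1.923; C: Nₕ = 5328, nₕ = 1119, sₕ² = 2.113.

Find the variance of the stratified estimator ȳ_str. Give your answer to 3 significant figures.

0.00298

Var(ȳ_str) = Σₕ Wₕ²(1 − fₕ)sₕ²/nₕ with Wₕ = Nₕ/N, N = 16081.
B: Wₕ = 0.66867732; term = 0.66867732²·(1 − 0.02762020)·1.923/297 = 0.0028150878.
C: Wₕ = 0.33132268; term = 0.33132268²·(1 − 0.21002252)·2.113/1119 = 1.6375194 × 10^-4.
Sum = 0.0029788397.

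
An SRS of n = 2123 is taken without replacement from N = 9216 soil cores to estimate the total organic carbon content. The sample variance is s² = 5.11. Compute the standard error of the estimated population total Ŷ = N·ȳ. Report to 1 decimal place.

396.7

Var(Ŷ) = N²·Var(ȳ) = N²·(1 − n/N)·s²/n.
f = 2123/9216 = 0.23036024; Var(ȳ) = 0.76963976·5.11/2123 = 0.0018525008.
Var(Ŷ) = 9216² · 0.0018525008 = 157341.52.
SE(Ŷ) = √(157341.52) = 396.7.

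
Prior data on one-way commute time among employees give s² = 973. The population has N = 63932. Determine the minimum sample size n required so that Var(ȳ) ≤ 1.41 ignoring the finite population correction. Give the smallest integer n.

691

Without fpc, n₀ = s²/D = 973/1.41 = 690.0709.
Rounding up, n = 691.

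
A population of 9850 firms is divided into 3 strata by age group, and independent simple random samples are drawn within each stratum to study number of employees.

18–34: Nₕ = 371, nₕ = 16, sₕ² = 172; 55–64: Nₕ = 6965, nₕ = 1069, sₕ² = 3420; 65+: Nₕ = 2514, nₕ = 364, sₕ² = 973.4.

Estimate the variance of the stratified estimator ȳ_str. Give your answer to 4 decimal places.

1.5177

Var(ȳ_str) = Σₕ Wₕ²(1 − fₕ)sₕ²/nₕ with Wₕ = Nₕ/N, N = 9850.
18–34: Wₕ = 0.03766497; term = 0.03766497²·(1 − 0.04312668)·172/16 = 0.014592788.
55–64: Wₕ = 0.70710660; term = 0.70710660²·(1 − 0.15348169)·3420/1069 = 1.3541118.
65+: Wₕ = 0.25522843; term = 0.25522843²·(1 − 0.14478918)·973.4/364 = 0.14897769.
Sum = 1.5176823.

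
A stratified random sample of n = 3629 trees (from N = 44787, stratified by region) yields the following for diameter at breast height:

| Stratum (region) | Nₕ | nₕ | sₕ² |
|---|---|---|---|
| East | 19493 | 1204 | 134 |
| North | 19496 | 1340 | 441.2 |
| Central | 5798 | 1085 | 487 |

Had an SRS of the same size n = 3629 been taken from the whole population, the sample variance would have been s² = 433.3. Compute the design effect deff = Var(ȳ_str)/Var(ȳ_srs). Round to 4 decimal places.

Var(ȳ_str) = Σ Wₕ²(1−fₕ)sₕ²/nₕ with Wₕ = Nₕ/44787:
  East: (19493/44787)²·(1−1204/19493)·134/1204 = 0.019780762
  North: (19496/44787)²·(1−1340/19496)·441.2/1340 = 0.058102183
  Central: (5798/44787)²·(1−1085/5798)·487/1085 = 0.0061146405
  → Var(ȳ_str) = 0.083997586.
Var(ȳ_srs) = (1 − 3629/44787)·433.3/3629 = 0.1097246.
deff = 0.083997586 / 0.1097246 = 0.7655.

0.7655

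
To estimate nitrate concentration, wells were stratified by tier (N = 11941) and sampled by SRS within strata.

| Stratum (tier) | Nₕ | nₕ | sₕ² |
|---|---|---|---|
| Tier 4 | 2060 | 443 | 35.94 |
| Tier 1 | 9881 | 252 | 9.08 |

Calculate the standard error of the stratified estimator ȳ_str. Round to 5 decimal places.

0.16105

Var(ȳ_str) = Σₕ Wₕ²(1 − fₕ)sₕ²/nₕ with Wₕ = Nₕ/N, N = 11941.
Tier 4: Wₕ = 0.17251486; term = 0.17251486²·(1 − 0.21504854)·35.94/443 = 0.0018952661.
Tier 1: Wₕ = 0.82748514; term = 0.82748514²·(1 − 0.02550349)·9.08/252 = 0.024042853.
Sum = 0.025938119.
SE = √(0.025938119) = 0.16105.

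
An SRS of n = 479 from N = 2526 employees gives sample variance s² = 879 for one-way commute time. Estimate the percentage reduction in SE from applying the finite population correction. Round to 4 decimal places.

9.9793

f = n/N = 479/2526 = 0.18962787.
SE_no-fpc = √(s²/n) = 1.3546487; SE_fpc = √((1−f)s²/n) = 1.2194638.
Ratio = √(1−f) = 0.90020672. Reduction = 100·(1 − 0.90020672) = 9.9793%.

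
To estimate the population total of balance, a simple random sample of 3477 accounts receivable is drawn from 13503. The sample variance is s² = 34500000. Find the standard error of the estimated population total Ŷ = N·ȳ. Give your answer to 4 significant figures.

1.159 × 10^6

Var(Ŷ) = N²·Var(ȳ) = N²·(1 − n/N)·s²/n.
f = 3477/13503 = 0.25749833; Var(ȳ) = 0.74250167·34500000/3477 = 7367.3591.
Var(Ŷ) = 13503² · 7367.3591 = 1.343298 × 10^12.
SE(Ŷ) = √(1.343298 × 10^12) = 1.159 × 10^6.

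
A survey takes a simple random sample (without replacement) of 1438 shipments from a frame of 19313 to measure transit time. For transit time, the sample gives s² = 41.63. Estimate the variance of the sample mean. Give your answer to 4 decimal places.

Under SRS without replacement, Var(ȳ) = (1 − f)·s²/n with f = n/N = 1438/19313 = 0.07445762.
Var(ȳ) = (1 − 0.07445762)·41.63/1438 = 0.92554238·0.02894993 = 0.026794388.

0.0268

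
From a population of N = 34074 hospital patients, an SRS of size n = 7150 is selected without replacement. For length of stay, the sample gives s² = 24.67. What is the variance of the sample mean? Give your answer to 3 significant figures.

0.00273

Under SRS without replacement, Var(ȳ) = (1 − f)·s²/n with f = n/N = 7150/34074 = 0.20983741.
Var(ȳ) = (1 − 0.20983741)·24.67/7150 = 0.79016259·0.0034503497 = 0.0027263372.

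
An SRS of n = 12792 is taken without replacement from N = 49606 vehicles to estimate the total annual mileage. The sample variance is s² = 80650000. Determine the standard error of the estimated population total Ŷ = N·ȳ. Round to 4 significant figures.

3.393 × 10^6

Var(Ŷ) = N²·Var(ȳ) = N²·(1 − n/N)·s²/n.
f = 12792/49606 = 0.25787203; Var(ȳ) = 0.74212797·80650000/12792 = 4678.9103.
Var(Ŷ) = 49606² · 4678.9103 = 1.1513653 × 10^13.
SE(Ŷ) = √(1.1513653 × 10^13) = 3.393 × 10^6.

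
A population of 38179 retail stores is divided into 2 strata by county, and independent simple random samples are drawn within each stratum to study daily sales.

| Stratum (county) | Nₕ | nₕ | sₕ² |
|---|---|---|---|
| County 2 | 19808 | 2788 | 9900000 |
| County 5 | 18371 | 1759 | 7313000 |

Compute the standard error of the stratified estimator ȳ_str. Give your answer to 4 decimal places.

41.1305

Var(ȳ_str) = Σₕ Wₕ²(1 − fₕ)sₕ²/nₕ with Wₕ = Nₕ/N, N = 38179.
County 2: Wₕ = 0.51881925; term = 0.51881925²·(1 − 0.14075121)·9900000/2788 = 821.28428.
County 5: Wₕ = 0.48118075; term = 0.48118075²·(1 − 0.09574873)·7313000/1759 = 870.43302.
Sum = 1691.7173.
SE = √(1691.7173) = 41.1305.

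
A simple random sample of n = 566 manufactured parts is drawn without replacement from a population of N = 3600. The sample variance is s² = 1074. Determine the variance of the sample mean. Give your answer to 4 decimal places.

1.5992

Under SRS without replacement, Var(ȳ) = (1 − f)·s²/n with f = n/N = 566/3600 = 0.15722222.
Var(ȳ) = (1 − 0.15722222)·1074/566 = 0.84277778·1.8975265 = 1.5991932.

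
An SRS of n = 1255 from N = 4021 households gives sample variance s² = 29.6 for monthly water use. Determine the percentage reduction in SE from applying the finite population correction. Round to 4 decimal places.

17.0610

f = n/N = 1255/4021 = 0.31211142.
SE_no-fpc = √(s²/n) = 0.15357623; SE_fpc = √((1−f)s²/n) = 0.12737466.
Ratio = √(1−f) = 0.82939049. Reduction = 100·(1 − 0.82939049) = 17.0610%.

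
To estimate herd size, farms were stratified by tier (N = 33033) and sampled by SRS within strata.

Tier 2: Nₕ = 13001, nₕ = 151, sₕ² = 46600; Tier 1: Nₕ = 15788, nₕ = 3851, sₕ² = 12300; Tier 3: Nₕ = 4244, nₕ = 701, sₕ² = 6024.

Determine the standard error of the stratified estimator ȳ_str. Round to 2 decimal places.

Var(ȳ_str) = Σₕ Wₕ²(1 − fₕ)sₕ²/nₕ with Wₕ = Nₕ/N, N = 33033.
Tier 2: Wₕ = 0.39357612; term = 0.39357612²·(1 − 0.01161449)·46600/151 = 47.249022.
Tier 1: Wₕ = 0.47794630; term = 0.47794630²·(1 − 0.24391943)·12300/3851 = 0.55164269.
Tier 3: Wₕ = 0.12847758; term = 0.12847758²·(1 − 0.16517436)·6024/701 = 0.11841792.
Sum = 47.919083.
SE = √(47.919083) = 6.92.

6.92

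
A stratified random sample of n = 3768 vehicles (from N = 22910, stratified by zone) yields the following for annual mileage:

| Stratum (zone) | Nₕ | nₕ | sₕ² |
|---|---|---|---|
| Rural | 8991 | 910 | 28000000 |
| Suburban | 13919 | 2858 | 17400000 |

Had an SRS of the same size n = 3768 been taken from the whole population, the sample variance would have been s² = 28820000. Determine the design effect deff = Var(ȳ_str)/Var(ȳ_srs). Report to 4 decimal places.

Var(ȳ_str) = Σ Wₕ²(1−fₕ)sₕ²/nₕ with Wₕ = Nₕ/22910:
  Rural: (8991/22910)²·(1−910/8991)·28000000/910 = 4259.3131
  Suburban: (13919/22910)²·(1−2858/13919)·17400000/2858 = 1785.8265
  → Var(ȳ_str) = 6045.1396.
Var(ȳ_srs) = (1 − 3768/22910)·28820000/3768 = 6390.654.
deff = 6045.1396 / 6390.654 = 0.9459.

0.9459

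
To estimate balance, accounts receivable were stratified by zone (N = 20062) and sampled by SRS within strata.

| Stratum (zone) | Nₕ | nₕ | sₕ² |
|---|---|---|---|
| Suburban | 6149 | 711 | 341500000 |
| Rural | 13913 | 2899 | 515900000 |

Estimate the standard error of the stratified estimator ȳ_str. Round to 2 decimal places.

328.11

Var(ȳ_str) = Σₕ Wₕ²(1 − fₕ)sₕ²/nₕ with Wₕ = Nₕ/N, N = 20062.
Suburban: Wₕ = 0.30649985; term = 0.30649985²·(1 − 0.11562856)·341500000/711 = 39903.993.
Rural: Wₕ = 0.69350015; term = 0.69350015²·(1 − 0.20836628)·515900000/2899 = 67753.965.
Sum = 107657.96.
SE = √(107657.96) = 328.11.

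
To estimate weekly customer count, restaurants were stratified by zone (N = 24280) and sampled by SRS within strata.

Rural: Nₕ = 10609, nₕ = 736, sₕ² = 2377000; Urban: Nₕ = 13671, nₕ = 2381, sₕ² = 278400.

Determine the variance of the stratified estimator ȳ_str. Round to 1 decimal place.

604.4

Var(ȳ_str) = Σₕ Wₕ²(1 − fₕ)sₕ²/nₕ with Wₕ = Nₕ/N, N = 24280.
Rural: Wₕ = 0.43694399; term = 0.43694399²·(1 − 0.06937506)·2377000/736 = 573.82252.
Urban: Wₕ = 0.56305601; term = 0.56305601²·(1 − 0.17416429)·278400/2381 = 30.613057.
Sum = 604.43558.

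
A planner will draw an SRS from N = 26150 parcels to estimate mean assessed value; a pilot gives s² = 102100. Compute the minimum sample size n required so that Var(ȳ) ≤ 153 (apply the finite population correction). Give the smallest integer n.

651

Without fpc, n₀ = s²/D = 102100/153 = 667.3203.
With fpc, (1 − n/N)·s²/n ≤ D requires n ≥ n₀/(1 + n₀/N) = 667.3203/(1 + 667.3203/26150) = 650.7147.
Rounding up, n = 651.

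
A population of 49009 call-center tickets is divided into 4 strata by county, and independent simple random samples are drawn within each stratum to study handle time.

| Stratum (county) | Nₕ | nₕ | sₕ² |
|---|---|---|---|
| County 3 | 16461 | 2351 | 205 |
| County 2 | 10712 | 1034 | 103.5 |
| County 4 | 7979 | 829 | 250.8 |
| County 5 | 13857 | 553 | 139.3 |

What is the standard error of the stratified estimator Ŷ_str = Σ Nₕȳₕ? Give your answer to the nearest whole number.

Var(Ŷ_str) = Σₕ Nₕ²(1 − fₕ)sₕ²/nₕ.
County 3: 16461²·(1 − 2351/16461)·205/2351 = 2.0252771 × 10^7.
County 2: 10712²·(1 − 1034/10712)·103.5/1034 = 1.03771 × 10^7.
County 4: 7979²·(1 − 829/7979)·250.8/829 = 1.7259472 × 10^7.
County 5: 13857²·(1 − 553/13857)·139.3/553 = 4.643842 × 10^7.
Sum = 9.4327763 × 10^7.
SE = √(9.4327763 × 10^7) = 9712.

9712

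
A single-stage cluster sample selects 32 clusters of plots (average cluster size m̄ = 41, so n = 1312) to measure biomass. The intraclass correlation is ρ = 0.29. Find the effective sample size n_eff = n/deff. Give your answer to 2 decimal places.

deff = 1 + (41 − 1)·0.29 = 1 + 11.6 = 12.6.
n_eff = 1312 / 12.6 = 104.13.

104.13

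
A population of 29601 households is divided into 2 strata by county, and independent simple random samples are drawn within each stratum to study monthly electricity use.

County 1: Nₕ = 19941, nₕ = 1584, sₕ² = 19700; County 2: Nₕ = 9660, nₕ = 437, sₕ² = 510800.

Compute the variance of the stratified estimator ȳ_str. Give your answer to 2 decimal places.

Var(ȳ_str) = Σₕ Wₕ²(1 − fₕ)sₕ²/nₕ with Wₕ = Nₕ/N, N = 29601.
County 1: Wₕ = 0.67365967; term = 0.67365967²·(1 − 0.07943433)·19700/1584 = 5.1957342.
County 2: Wₕ = 0.32634033; term = 0.32634033²·(1 − 0.04523810)·510800/437 = 118.85187.
Sum = 124.0476.

124.05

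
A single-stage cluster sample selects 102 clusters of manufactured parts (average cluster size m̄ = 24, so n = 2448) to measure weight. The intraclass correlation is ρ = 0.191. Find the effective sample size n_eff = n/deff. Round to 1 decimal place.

deff = 1 + (24 − 1)·0.191 = 1 + 4.393 = 5.393.
n_eff = 2448 / 5.393 = 453.9.

453.9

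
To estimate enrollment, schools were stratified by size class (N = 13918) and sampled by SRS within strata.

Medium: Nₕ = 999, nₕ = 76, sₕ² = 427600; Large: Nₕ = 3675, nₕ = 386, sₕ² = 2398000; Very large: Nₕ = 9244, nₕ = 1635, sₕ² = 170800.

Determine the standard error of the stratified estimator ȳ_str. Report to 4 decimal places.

21.2686

Var(ȳ_str) = Σₕ Wₕ²(1 − fₕ)sₕ²/nₕ with Wₕ = Nₕ/N, N = 13918.
Medium: Wₕ = 0.07177755; term = 0.07177755²·(1 − 0.07607608)·427600/76 = 26.781668.
Large: Wₕ = 0.26404656; term = 0.26404656²·(1 − 0.10503401)·2398000/386 = 387.64075.
Very large: Wₕ = 0.66417589; term = 0.66417589²·(1 − 0.17687148)·170800/1635 = 37.931845.
Sum = 452.35426.
SE = √(452.35426) = 21.2686.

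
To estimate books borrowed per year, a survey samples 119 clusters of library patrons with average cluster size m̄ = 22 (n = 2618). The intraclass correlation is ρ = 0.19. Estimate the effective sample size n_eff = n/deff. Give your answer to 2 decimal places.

deff = 1 + (22 − 1)·0.19 = 1 + 3.99 = 4.99.
n_eff = 2618 / 4.99 = 524.65.

524.65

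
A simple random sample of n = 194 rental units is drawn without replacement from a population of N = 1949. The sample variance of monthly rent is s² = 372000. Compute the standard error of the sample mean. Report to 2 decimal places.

41.55

Under SRS without replacement, Var(ȳ) = (1 − f)·s²/n with f = n/N = 194/1949 = 0.09953822.
Var(ȳ) = (1 − 0.09953822)·372000/194 = 0.90046178·1917.5258 = 1726.6587.
SE(ȳ) = √(1726.6587) = 41.55.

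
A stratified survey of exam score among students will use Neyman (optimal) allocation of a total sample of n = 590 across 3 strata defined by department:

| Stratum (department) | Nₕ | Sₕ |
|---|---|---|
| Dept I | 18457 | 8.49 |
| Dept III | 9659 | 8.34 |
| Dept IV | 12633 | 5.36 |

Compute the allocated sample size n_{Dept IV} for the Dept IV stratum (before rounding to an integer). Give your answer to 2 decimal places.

Neyman allocation: nₕ = n·NₕSₕ / Σⱼ NⱼSⱼ.
Σ NⱼSⱼ = 18457·8.49 + 9659·8.34 + 12633·5.36 = 304968.87.
n_{Dept IV} = 590·12633·5.36 / 304968.87 = 131.00.

131.00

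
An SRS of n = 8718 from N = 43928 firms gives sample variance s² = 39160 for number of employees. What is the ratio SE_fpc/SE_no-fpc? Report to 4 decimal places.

0.8953

f = n/N = 8718/43928 = 0.19846112.
SE_no-fpc = √(s²/n) = 2.1193999; SE_fpc = √((1−f)s²/n) = 1.8974713.
Ratio = √(1−f) = 0.89528704.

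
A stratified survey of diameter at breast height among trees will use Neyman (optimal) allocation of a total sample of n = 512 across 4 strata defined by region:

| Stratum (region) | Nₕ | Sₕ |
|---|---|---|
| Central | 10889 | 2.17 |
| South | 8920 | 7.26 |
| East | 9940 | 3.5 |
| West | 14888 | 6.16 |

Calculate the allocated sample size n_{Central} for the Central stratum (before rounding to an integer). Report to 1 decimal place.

Neyman allocation: nₕ = n·NₕSₕ / Σⱼ NⱼSⱼ.
Σ NⱼSⱼ = 10889·2.17 + 8920·7.26 + 9940·3.5 + 14888·6.16 = 214888.41.
n_{Central} = 512·10889·2.17 / 214888.41 = 56.3.

56.3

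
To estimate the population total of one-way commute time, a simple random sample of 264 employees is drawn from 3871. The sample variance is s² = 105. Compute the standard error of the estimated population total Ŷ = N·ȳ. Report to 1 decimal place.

2356.6

Var(Ŷ) = N²·Var(ȳ) = N²·(1 − n/N)·s²/n.
f = 264/3871 = 0.06819943; Var(ȳ) = 0.93180057·105/264 = 0.3706025.
Var(Ŷ) = 3871² · 0.3706025 = 5.5533454 × 10^6.
SE(Ŷ) = √(5.5533454 × 10^6) = 2356.6.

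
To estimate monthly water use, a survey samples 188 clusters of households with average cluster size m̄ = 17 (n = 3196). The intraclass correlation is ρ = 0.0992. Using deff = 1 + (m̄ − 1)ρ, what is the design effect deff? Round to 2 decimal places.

deff = 1 + (17 − 1)·0.0992 = 1 + 1.5872 = 2.5872.

2.59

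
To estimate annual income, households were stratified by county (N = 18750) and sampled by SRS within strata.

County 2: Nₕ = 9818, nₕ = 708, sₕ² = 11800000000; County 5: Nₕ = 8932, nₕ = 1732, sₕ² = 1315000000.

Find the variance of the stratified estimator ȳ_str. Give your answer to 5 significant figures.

4.3791 × 10^6

Var(ȳ_str) = Σₕ Wₕ²(1 − fₕ)sₕ²/nₕ with Wₕ = Nₕ/N, N = 18750.
County 2: Wₕ = 0.52362667; term = 0.52362667²·(1 − 0.07211245)·11800000000/708 = 4.2402124 × 10^6.
County 5: Wₕ = 0.47637333; term = 0.47637333²·(1 − 0.19390954)·1315000000/1732 = 138885.38.
Sum = 4.3790978 × 10^6.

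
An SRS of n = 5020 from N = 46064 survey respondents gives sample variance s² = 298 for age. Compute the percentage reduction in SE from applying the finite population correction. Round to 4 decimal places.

5.6061

f = n/N = 5020/46064 = 0.10897881.
SE_no-fpc = √(s²/n) = 0.24364431; SE_fpc = √((1−f)s²/n) = 0.22998541.
Ratio = √(1−f) = 0.94393919. Reduction = 100·(1 − 0.94393919) = 5.6061%.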